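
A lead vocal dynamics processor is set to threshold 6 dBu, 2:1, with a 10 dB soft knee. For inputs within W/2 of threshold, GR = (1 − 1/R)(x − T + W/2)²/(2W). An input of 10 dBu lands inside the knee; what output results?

7.975 dBu

x − T + W/2 = 10 − 6 + 5 = 9.
GR = (1 − 1/2) × 9² / 20 = 0.5 × 81 / 20 = 2.025 dB.
Output = 10 − 2.025 = 7.975 dBu.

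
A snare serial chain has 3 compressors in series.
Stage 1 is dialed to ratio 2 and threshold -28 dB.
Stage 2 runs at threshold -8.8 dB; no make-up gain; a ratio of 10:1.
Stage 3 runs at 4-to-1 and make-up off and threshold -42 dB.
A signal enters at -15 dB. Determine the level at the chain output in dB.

Stage 1: -15 dB is 13 dB over -28 dB; at 2:1 that becomes 6.5 dB over, giving -21.5 dB.
Stage 2: -21.5 dB is at or below the -8.8 dB threshold — no compression; output -21.5 dB.
Stage 3: overshoot 20.5 dB → 20.5/4 = 5.125 dB → -36.875 dB.

-36.875 dB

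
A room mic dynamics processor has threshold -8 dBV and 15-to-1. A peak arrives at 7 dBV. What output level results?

7 dBV sits 15 dB over threshold.
The 15 dB excess becomes 1 dB after 15:1 reduction.
Output = -8 + 1 = -7 dBV.

-7 dBV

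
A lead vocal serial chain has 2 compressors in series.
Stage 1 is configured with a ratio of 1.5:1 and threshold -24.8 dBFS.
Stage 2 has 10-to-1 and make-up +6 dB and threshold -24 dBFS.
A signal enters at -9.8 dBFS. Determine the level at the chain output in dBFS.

Stage 1: -9.8 dBFS is 15 dB over -24.8 dBFS; at 1.5:1 that becomes 10 dB over, giving -14.8 dBFS.
Stage 2: overshoot 9.2 dB → 9.2/10 = 0.92 dB → -23.08 dBFS; +6 dB make-up → -17.08 dBFS.

-17.08 dBFS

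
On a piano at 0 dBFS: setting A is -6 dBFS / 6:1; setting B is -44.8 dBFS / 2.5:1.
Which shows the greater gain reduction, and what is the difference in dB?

A: overshoot 6 dB → output overshoot 1 dB → GR 5 dB.
B: overshoot 44.8 dB → output overshoot 17.92 dB → GR 26.88 dB.
Difference: 21.88 dB in favour of B.

B, by 21.88 dB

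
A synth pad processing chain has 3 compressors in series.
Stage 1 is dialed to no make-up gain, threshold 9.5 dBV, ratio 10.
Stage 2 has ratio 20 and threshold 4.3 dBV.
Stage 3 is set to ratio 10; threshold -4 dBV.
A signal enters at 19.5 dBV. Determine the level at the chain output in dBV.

-3.139 dBV

Stage 1: 19.5 dBV is 10 dB over 9.5 dBV; at 10:1 that becomes 1 dB over, giving 10.5 dBV.
Stage 2: 10.5 dBV is 6.2 dB over 4.3 dBV; at 20:1 that becomes 0.31 dB over, giving 4.61 dBV.
Stage 3: overshoot 8.61 dB → 8.61/10 = 0.861 dB → -3.139 dBV.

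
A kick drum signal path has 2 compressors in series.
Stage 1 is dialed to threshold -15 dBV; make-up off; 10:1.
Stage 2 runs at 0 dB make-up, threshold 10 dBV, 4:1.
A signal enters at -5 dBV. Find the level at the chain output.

-14 dBV

Stage 1: 10 dB above -15 dBV, reduced 10:1 to 1 dB above → -14 dBV.
Stage 2: below threshold (-14 ≤ 10); passes unchanged; output -14 dBV.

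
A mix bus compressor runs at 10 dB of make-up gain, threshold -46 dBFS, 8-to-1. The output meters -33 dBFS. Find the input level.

-22 dBFS

Remove make-up: -33 − 10 = -43 dBFS.
Post-compression overshoot = -43 − (-46) = 3 dB.
Input overshoot = R × output overshoot = 24 dB → input = -46 + 24 = -22 dBFS.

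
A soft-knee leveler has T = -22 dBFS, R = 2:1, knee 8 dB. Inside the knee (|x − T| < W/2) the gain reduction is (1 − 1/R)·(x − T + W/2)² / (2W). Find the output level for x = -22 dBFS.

x − T + W/2 = -22 − (-22) + 4 = 4.
GR = (1 − 1/2) × 4² / 16 = 0.5 × 16 / 16 = 0.5 dB.
Output = -22 − 0.5 = -22.5 dBFS.

-22.5 dBFS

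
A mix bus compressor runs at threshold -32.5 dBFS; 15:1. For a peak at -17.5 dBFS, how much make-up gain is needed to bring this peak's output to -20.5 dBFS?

11 dB

Without make-up, output = threshold + overshoot/15 = -32.5 + 1 = -31.5 dBFS.
Gap to target: 11 dB.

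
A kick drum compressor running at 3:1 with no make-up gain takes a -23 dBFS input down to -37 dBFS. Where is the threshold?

-44 dBFS

Let T be the threshold. Output overshoot = (input overshoot)/R, so -37 − T = (-23 − T)/3.
3·(-37 − T) = -23 − T → 2·T = -111 − (-23) = -88.
T = -88/2 = -44 dBFS.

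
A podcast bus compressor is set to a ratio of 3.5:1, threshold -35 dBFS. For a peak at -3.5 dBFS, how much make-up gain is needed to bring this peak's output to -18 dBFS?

Overshoot 31.5 dB → 31.5/3.5 = 9 dB after compression, so the compressed level is -35 + 9 = -26 dBFS.
Make-up = target − compressed = -18 − (-26) = 8 dB.

8 dB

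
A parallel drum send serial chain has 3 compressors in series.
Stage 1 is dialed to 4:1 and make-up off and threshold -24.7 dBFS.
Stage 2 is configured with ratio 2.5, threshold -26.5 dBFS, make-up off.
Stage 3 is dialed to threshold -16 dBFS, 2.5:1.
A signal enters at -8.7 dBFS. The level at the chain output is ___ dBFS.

-24.18 dBFS

Stage 1: overshoot 16 dB → 16/4 = 4 dB → -20.7 dBFS.
Stage 2: overshoot 5.8 dB → 5.8/2.5 = 2.32 dB → -24.18 dBFS.
Stage 3: -24.18 dBFS is at or below the -16 dBFS threshold — no compression; output -24.18 dBFS.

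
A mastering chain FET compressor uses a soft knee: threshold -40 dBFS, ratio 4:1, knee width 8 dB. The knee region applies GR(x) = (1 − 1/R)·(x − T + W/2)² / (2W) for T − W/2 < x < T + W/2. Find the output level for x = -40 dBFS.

x − T + W/2 = -40 − (-40) + 4 = 4.
GR = (1 − 1/4) × 4² / 16 = 0.75 × 16 / 16 = 0.75 dB.
Output = -40 − 0.75 = -40.75 dBFS.

-40.75 dBFS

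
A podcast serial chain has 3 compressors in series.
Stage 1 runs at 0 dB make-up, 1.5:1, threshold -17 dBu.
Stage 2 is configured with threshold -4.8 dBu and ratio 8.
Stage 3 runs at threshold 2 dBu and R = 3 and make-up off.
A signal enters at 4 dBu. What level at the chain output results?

-4.575 dBu

Stage 1: overshoot 21 dB → 21/1.5 = 14 dB → -3 dBu.
Stage 2: -3 dBu is 1.8 dB over -4.8 dBu; at 8:1 that becomes 0.225 dB over, giving -4.575 dBu.
Stage 3: -4.575 dBu ≤ 2 dBu, so stage 3 doesn't engage; output -4.575 dBu.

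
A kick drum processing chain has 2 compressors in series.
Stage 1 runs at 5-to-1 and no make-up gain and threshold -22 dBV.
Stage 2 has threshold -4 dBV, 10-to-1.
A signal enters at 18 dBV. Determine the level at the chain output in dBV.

-14 dBV

Stage 1: overshoot 40 dB → 40/5 = 8 dB → -14 dBV.
Stage 2: -14 dBV is at or below the -4 dBV threshold — no compression; output -14 dBV.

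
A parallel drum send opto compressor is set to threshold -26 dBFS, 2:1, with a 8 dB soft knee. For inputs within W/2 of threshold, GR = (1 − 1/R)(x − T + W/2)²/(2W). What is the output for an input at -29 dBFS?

x − T + W/2 = -29 − (-26) + 4 = 1.
GR = (1 − 1/2) × 1² / 16 = 0.5 × 1 / 16 = 0.03125 dB.
Output = -29 − 0.03125 = -29.03125 dBFS.

-29.03125 dBFS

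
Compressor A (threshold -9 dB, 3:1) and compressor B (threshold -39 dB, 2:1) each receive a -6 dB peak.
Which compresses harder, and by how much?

A: GR = 3 − 3/3 = 2 dB.
B: GR = 33 − 33/2 = 16.5 dB.
B applies 14.5 dB more gain reduction.

B, by 14.5 dB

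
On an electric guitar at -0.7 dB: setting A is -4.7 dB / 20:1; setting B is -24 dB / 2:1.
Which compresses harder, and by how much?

A: 4 dB over, compressed to 0.2 dB over, so 3.8 dB of GR.
B: 23.3 dB over, compressed to 11.65 dB over, so 11.65 dB of GR.
B applies 7.85 dB more gain reduction.

B, by 7.85 dB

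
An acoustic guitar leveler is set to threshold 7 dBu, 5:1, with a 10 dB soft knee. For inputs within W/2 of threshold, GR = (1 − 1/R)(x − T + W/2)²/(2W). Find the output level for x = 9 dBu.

7.04 dBu

x − T + W/2 = 9 − 7 + 5 = 7.
GR = (1 − 1/5) × 7² / 20 = 0.8 × 49 / 20 = 1.96 dB.
Output = 9 − 1.96 = 7.04 dBu.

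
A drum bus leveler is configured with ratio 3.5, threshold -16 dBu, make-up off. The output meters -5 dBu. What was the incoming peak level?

The compressed level sits -5 − (-16) = 11 dB over threshold.
Undo the ratio: input overshoot = 11 × 3.5 = 38.5 dB, giving input = 22.5 dBu.

22.5 dBu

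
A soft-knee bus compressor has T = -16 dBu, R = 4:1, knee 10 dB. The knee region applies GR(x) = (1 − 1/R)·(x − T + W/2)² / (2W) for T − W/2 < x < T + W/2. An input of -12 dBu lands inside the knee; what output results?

x − T + W/2 = -12 − (-16) + 5 = 9.
GR = (1 − 1/4) × 9² / 20 = 0.75 × 81 / 20 = 3.0375 dB.
Output = -12 − 3.0375 = -15.0375 dBu.

-15.0375 dBu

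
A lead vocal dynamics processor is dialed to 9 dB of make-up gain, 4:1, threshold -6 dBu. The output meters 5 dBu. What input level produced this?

Before make-up, the level was 5 − 9 = -4 dBu.
That's 2 dB above the -6 dBu threshold.
Input overshoot = R × output overshoot = 8 dB → input = -6 + 8 = 2 dBu.

2 dBu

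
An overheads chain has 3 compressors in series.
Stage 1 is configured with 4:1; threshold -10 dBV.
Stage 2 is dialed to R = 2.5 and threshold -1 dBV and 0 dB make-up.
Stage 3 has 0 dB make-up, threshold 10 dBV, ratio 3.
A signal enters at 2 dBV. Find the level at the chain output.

Stage 1: overshoot 12 dB → 12/4 = 3 dB → -7 dBV.
Stage 2: -7 dBV is at or below the -1 dBV threshold — no compression; output -7 dBV.
Stage 3: -7 dBV ≤ 10 dBV, so stage 3 doesn't engage; output -7 dBV.

-7 dBV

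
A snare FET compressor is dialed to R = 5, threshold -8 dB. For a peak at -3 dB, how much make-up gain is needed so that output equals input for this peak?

Overshoot 5 dB → 5/5 = 1 dB after compression, so the compressed level is -8 + 1 = -7 dB.
Make-up = target − compressed = -3 − (-7) = 4 dB.

4 dB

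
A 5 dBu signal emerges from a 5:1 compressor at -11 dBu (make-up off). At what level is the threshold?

-15 dBu

Let T be the threshold. Output overshoot = (input overshoot)/R, so -11 − T = (5 − T)/5.
5·(-11 − T) = 5 − T → 4·T = -55 − 5 = -60.
T = -60/4 = -15 dBu.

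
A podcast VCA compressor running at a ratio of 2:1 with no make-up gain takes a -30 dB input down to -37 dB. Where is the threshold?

-44 dB

Let T be the threshold. Output overshoot = (input overshoot)/R, so -37 − T = (-30 − T)/2.
2·(-37 − T) = -30 − T → 1·T = -74 − (-30) = -44.
T = -44/1 = -44 dB.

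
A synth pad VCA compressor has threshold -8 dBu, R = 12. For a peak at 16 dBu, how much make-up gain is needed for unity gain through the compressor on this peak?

22 dB

Overshoot 24 dB → 24/12 = 2 dB after compression, so the compressed level is -8 + 2 = -6 dBu.
Make-up = target − compressed = 16 − (-6) = 22 dB.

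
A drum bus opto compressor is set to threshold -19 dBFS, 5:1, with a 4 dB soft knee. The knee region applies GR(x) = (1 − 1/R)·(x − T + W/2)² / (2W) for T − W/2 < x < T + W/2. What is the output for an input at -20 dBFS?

-20.1 dBFS

x − T + W/2 = -20 − (-19) + 2 = 1.
GR = (1 − 1/5) × 1² / 8 = 0.8 × 1 / 8 = 0.1 dB.
Output = -20 − 0.1 = -20.1 dBFS.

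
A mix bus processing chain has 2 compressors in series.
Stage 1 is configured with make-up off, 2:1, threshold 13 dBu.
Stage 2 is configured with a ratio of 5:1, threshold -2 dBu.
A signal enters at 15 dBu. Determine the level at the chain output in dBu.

Stage 1: 2 dB above 13 dBu, reduced 2:1 to 1 dB above → 14 dBu.
Stage 2: 14 dBu is 16 dB over -2 dBu; at 5:1 that becomes 3.2 dB over, giving 1.2 dBu.

1.2 dBu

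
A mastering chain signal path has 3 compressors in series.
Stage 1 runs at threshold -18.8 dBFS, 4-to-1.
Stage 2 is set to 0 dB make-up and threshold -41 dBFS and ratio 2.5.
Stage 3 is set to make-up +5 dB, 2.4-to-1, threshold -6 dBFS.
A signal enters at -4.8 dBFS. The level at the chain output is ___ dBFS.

-25.72 dBFS

Stage 1: 14 dB above -18.8 dBFS, reduced 4:1 to 3.5 dB above → -15.3 dBFS.
Stage 2: 25.7 dB above -41 dBFS, reduced 2.5:1 to 10.28 dB above → -30.72 dBFS.
Stage 3: -30.72 dBFS ≤ -6 dBFS, so stage 3 doesn't engage; make-up brings it to -25.72 dBFS.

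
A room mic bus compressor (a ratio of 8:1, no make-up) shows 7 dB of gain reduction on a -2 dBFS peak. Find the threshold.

-10 dBFS

Let T be the threshold. Output overshoot = (input overshoot)/R, so -9 − T = (-2 − T)/8.
8·(-9 − T) = -2 − T → 7·T = -72 − (-2) = -70.
T = -70/7 = -10 dBFS.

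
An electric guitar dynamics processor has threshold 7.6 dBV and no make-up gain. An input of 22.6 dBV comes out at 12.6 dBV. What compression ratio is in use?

3:1

Input overshoot = 22.6 − 7.6 = 15 dB; output overshoot = 12.6 − 7.6 = 5 dB.
Ratio = 15 / 5 = 3.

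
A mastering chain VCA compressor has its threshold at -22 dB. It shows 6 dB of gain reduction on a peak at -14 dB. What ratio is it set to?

Input overshoot = -14 − (-22) = 8 dB.
Output overshoot = 8 − 6 = 2 dB.
Ratio = input overshoot / output overshoot = 8 / 2 = 4.

4:1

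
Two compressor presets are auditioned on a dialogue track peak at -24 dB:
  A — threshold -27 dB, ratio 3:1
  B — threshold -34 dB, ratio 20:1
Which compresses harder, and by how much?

A: 3 dB over, compressed to 1 dB over, so 2 dB of GR.
B: 10 dB over, compressed to 0.5 dB over, so 9.5 dB of GR.
B reduces 7.5 dB more.

B, by 7.5 dB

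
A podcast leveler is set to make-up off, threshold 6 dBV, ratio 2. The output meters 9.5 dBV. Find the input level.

The compressed level sits 9.5 − 6 = 3.5 dB over threshold.
Input overshoot = R × output overshoot = 7 dB → input = 6 + 7 = 13 dBV.

13 dBV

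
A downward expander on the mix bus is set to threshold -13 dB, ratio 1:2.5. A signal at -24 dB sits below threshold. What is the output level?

Undershoot = (-13) − (-24) = 11 dB.
At 1:2.5, that expands to 27.5 dB under threshold.
Output = -13 − 27.5 = -40.5 dB.

-40.5 dB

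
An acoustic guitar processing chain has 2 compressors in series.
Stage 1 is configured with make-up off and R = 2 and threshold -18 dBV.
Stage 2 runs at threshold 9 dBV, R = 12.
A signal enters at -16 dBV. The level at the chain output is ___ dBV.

-17 dBV

Stage 1: 2 dB above -18 dBV, reduced 2:1 to 1 dB above → -17 dBV.
Stage 2: -17 dBV ≤ 9 dBV, so stage 2 doesn't engage; output -17 dBV.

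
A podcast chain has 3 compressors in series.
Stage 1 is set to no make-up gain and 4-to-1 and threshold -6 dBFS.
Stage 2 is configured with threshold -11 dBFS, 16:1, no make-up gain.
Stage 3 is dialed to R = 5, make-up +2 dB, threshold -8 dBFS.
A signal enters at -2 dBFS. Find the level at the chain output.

-8.625 dBFS

Stage 1: -2 dBFS is 4 dB over -6 dBFS; at 4:1 that becomes 1 dB over, giving -5 dBFS.
Stage 2: -5 dBFS is 6 dB over -11 dBFS; at 16:1 that becomes 0.375 dB over, giving -10.625 dBFS.
Stage 3: -10.625 dBFS ≤ -8 dBFS, so stage 3 doesn't engage; make-up brings it to -8.625 dBFS.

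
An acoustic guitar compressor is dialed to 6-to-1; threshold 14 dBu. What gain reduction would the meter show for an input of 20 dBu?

5 dB

20 dBu exceeds the threshold by 6 dB.
After 6:1 compression the overshoot becomes 6/6 = 1 dB.
Gain reduction = 6 − 1 = 5 dB.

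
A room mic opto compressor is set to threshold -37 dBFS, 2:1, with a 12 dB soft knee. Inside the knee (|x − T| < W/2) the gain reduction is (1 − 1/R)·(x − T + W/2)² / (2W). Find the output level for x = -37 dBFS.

x − T + W/2 = -37 − (-37) + 6 = 6.
GR = (1 − 1/2) × 6² / 24 = 0.5 × 36 / 24 = 0.75 dB.
Output = -37 − 0.75 = -37.75 dBFS.

-37.75 dBFS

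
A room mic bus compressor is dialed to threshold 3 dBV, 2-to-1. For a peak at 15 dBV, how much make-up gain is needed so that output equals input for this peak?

6 dB

The peak compresses to 3 + 12/2 = 9 dBV.
To reach 15 dBV requires 15 − 9 = 6 dB of make-up.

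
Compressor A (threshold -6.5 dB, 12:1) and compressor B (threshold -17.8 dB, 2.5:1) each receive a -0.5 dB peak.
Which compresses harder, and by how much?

B, by 4.88 dB

A: overshoot 6 dB → output overshoot 0.5 dB → GR 5.5 dB.
B: overshoot 17.3 dB → output overshoot 6.92 dB → GR 10.38 dB.
B applies 4.88 dB more gain reduction.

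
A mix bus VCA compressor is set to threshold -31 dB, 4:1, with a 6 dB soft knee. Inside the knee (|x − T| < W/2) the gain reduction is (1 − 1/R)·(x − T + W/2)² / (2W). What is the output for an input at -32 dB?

-32.25 dB

x − T + W/2 = -32 − (-31) + 3 = 2.
GR = (1 − 1/4) × 2² / 12 = 0.75 × 4 / 12 = 0.25 dB.
Output = -32 − 0.25 = -32.25 dB.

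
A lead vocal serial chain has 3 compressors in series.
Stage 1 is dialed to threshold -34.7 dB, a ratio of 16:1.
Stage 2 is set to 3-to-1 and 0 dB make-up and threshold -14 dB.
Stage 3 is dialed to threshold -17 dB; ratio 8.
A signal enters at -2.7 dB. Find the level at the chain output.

Stage 1: -2.7 dB is 32 dB over -34.7 dB; at 16:1 that becomes 2 dB over, giving -32.7 dB.
Stage 2: -32.7 dB is at or below the -14 dB threshold — no compression; output -32.7 dB.
Stage 3: below threshold (-32.7 ≤ -17); passes unchanged; output -32.7 dB.

-32.7 dB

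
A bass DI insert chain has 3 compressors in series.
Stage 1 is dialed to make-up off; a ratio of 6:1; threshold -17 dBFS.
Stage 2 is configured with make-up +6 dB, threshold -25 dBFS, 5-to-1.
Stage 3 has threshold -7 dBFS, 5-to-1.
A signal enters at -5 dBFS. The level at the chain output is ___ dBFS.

Stage 1: overshoot 12 dB → 12/6 = 2 dB → -15 dBFS.
Stage 2: overshoot 10 dB → 10/5 = 2 dB → -23 dBFS; +6 dB make-up → -17 dBFS.
Stage 3: below threshold (-17 ≤ -7); passes unchanged; output -17 dBFS.

-17 dBFS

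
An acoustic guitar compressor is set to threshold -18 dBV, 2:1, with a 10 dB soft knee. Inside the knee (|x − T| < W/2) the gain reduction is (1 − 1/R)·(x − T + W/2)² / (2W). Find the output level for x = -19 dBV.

x − T + W/2 = -19 − (-18) + 5 = 4.
GR = (1 − 1/2) × 4² / 20 = 0.5 × 16 / 20 = 0.4 dB.
Output = -19 − 0.4 = -19.4 dBV.

-19.4 dBV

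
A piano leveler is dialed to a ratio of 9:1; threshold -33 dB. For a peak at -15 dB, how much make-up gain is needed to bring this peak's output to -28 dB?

The peak compresses to -33 + 18/9 = -31 dB.
To reach -28 dB requires -28 − (-31) = 3 dB of make-up.

3 dB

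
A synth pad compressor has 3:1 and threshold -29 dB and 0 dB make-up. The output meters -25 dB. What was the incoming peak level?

-17 dB

Post-compression overshoot = -25 − (-29) = 4 dB.
Before 3:1 compression the overshoot was 4 × 3 = 12 dB, so input = -29 + 12 = -17 dB.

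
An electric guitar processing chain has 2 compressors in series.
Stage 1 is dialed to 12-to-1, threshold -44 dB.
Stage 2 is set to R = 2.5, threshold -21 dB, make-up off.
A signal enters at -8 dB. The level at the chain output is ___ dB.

Stage 1: overshoot 36 dB → 36/12 = 3 dB → -41 dB.
Stage 2: -41 dB is at or below the -21 dB threshold — no compression; output -41 dB.

-41 dB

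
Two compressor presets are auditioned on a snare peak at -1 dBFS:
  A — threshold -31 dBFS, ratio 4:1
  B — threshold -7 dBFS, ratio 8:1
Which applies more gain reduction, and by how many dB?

A, by 17.25 dB

A: GR = 30 − 30/4 = 22.5 dB.
B: GR = 6 − 6/8 = 5.25 dB.
Difference: 17.25 dB in favour of A.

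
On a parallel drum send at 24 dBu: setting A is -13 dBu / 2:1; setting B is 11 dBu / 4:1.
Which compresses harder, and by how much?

A: overshoot 37 dB → output overshoot 18.5 dB → GR 18.5 dB.
B: overshoot 13 dB → output overshoot 3.25 dB → GR 9.75 dB.
Difference: 8.75 dB in favour of A.

A, by 8.75 dB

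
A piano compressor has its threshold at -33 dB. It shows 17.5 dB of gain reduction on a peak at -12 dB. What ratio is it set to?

6:1

Input overshoot = -12 − (-33) = 21 dB.
Output overshoot = 21 − 17.5 = 3.5 dB.
Ratio = input overshoot / output overshoot = 21 / 3.5 = 6.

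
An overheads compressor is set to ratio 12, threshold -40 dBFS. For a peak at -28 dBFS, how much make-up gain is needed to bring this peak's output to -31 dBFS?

Without make-up, output = threshold + overshoot/12 = -40 + 1 = -39 dBFS.
Gap to target: 8 dB.

8 dB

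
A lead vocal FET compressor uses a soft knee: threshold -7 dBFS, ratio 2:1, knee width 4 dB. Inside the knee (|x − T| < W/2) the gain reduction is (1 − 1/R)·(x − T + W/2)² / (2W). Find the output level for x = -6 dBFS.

x − T + W/2 = -6 − (-7) + 2 = 3.
GR = (1 − 1/2) × 3² / 8 = 0.5 × 9 / 8 = 0.5625 dB.
Output = -6 − 0.5625 = -6.5625 dBFS.

-6.5625 dBFS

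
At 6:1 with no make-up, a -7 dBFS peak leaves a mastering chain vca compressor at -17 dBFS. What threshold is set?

-19 dBFS

Let T be the threshold. Output overshoot = (input overshoot)/R, so -17 − T = (-7 − T)/6.
6·(-17 − T) = -7 − T → 5·T = -102 − (-7) = -95.
T = -95/5 = -19 dBFS.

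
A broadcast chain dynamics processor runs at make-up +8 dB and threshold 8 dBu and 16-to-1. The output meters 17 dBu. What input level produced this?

24 dBu

Stripping the +8 dB make-up gives 9 dBu at the gain stage.
That's 1 dB above the 8 dBu threshold.
Before 16:1 compression the overshoot was 1 × 16 = 16 dB, so input = 8 + 16 = 24 dBu.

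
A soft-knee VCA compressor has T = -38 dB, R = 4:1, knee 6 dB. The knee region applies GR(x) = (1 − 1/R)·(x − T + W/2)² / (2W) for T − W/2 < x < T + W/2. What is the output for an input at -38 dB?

x − T + W/2 = -38 − (-38) + 3 = 3.
GR = (1 − 1/4) × 3² / 12 = 0.75 × 9 / 12 = 0.5625 dB.
Output = -38 − 0.5625 = -38.5625 dB.

-38.5625 dB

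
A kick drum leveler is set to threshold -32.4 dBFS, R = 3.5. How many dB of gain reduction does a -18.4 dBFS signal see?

The signal is 14 dB above threshold.
After 3.5:1 compression the overshoot becomes 14/3.5 = 4 dB.
Gain reduction = 14 − 4 = 10 dB.

10 dB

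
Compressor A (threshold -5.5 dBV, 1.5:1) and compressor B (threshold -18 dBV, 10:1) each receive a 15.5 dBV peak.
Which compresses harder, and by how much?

B, by 23.15 dB

A: 21 dB over, compressed to 14 dB over, so 7 dB of GR.
B: 33.5 dB over, compressed to 3.35 dB over, so 30.15 dB of GR.
B applies 23.15 dB more gain reduction.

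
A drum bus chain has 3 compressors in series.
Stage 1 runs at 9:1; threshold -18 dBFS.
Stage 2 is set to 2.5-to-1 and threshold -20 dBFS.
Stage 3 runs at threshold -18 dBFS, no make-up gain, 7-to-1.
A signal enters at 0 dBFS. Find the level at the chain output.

Stage 1: overshoot 18 dB → 18/9 = 2 dB → -16 dBFS.
Stage 2: -16 dBFS is 4 dB over -20 dBFS; at 2.5:1 that becomes 1.6 dB over, giving -18.4 dBFS.
Stage 3: -18.4 dBFS is at or below the -18 dBFS threshold — no compression; output -18.4 dBFS.

-18.4 dBFS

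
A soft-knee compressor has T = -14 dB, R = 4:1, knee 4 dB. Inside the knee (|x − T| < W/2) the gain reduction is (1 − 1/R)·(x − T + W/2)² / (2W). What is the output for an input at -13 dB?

-13.84375 dB

x − T + W/2 = -13 − (-14) + 2 = 3.
GR = (1 − 1/4) × 3² / 8 = 0.75 × 9 / 8 = 0.84375 dB.
Output = -13 − 0.84375 = -13.84375 dB.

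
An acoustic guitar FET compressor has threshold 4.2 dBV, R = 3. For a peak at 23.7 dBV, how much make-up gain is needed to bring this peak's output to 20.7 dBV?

10 dB

Without make-up, output = threshold + overshoot/3 = 4.2 + 6.5 = 10.7 dBV.
Gap to target: 10 dB.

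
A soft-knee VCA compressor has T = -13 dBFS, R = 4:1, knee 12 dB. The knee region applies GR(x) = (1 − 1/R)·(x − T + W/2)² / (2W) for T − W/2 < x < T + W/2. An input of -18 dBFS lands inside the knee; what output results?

-18.03125 dBFS

x − T + W/2 = -18 − (-13) + 6 = 1.
GR = (1 − 1/4) × 1² / 24 = 0.75 × 1 / 24 = 0.03125 dB.
Output = -18 − 0.03125 = -18.03125 dBFS.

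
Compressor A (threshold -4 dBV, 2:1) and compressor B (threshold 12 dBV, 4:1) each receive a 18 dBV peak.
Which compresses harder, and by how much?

A: 22 dB over, compressed to 11 dB over, so 11 dB of GR.
B: 6 dB over, compressed to 1.5 dB over, so 4.5 dB of GR.
A reduces 6.5 dB more.

A, by 6.5 dB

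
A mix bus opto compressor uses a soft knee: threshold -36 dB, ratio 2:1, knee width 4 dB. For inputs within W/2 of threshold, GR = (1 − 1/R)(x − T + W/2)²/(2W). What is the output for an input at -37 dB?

x − T + W/2 = -37 − (-36) + 2 = 1.
GR = (1 − 1/2) × 1² / 8 = 0.5 × 1 / 8 = 0.0625 dB.
Output = -37 − 0.0625 = -37.0625 dB.

-37.0625 dB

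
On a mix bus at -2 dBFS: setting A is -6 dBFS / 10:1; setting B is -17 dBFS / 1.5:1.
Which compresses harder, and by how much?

B, by 1.4 dB

A: 4 dB over, compressed to 0.4 dB over, so 3.6 dB of GR.
B: 15 dB over, compressed to 10 dB over, so 5 dB of GR.
B applies 1.4 dB more gain reduction.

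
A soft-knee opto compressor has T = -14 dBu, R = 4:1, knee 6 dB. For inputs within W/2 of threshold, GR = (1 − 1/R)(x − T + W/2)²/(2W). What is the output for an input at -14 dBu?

-14.5625 dBu

x − T + W/2 = -14 − (-14) + 3 = 3.
GR = (1 − 1/4) × 3² / 12 = 0.75 × 9 / 12 = 0.5625 dB.
Output = -14 − 0.5625 = -14.5625 dBu.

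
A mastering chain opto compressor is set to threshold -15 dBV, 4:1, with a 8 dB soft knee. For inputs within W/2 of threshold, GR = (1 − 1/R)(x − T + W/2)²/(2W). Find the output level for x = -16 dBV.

-16.421875 dBV

x − T + W/2 = -16 − (-15) + 4 = 3.
GR = (1 − 1/4) × 3² / 16 = 0.75 × 9 / 16 = 0.421875 dB.
Output = -16 − 0.421875 = -16.421875 dBV.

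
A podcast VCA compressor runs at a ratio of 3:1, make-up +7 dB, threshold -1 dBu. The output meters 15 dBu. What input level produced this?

Before make-up, the level was 15 − 7 = 8 dBu.
Post-compression overshoot = 8 − (-1) = 9 dB.
Before 3:1 compression the overshoot was 9 × 3 = 27 dB, so input = -1 + 27 = 26 dBu.

26 dBu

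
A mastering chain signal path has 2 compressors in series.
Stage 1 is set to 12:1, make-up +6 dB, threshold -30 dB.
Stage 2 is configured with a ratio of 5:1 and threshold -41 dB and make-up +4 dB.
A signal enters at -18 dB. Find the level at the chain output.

-33.4 dB

Stage 1: overshoot 12 dB → 12/12 = 1 dB → -29 dB; +6 dB make-up → -23 dB.
Stage 2: -23 dB is 18 dB over -41 dB; at 5:1 that becomes 3.6 dB over, giving -37.4 dB; +4 dB make-up → -33.4 dB.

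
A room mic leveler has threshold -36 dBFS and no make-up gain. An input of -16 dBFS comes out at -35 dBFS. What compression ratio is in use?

20:1

Input overshoot = -16 − (-36) = 20 dB; output overshoot = -35 − (-36) = 1 dB.
Ratio = 20 / 1 = 20.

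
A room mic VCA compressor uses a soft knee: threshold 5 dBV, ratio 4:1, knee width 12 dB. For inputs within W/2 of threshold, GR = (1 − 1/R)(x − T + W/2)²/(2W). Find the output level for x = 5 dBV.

3.875 dBV

x − T + W/2 = 5 − 5 + 6 = 6.
GR = (1 − 1/4) × 6² / 24 = 0.75 × 36 / 24 = 1.125 dB.
Output = 5 − 1.125 = 3.875 dBV.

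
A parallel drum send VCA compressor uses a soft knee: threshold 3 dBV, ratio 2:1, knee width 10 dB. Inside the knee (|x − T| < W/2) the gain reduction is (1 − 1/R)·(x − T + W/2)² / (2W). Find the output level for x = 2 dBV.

1.6 dBV

x − T + W/2 = 2 − 3 + 5 = 4.
GR = (1 − 1/2) × 4² / 20 = 0.5 × 16 / 20 = 0.4 dB.
Output = 2 − 0.4 = 1.6 dBV.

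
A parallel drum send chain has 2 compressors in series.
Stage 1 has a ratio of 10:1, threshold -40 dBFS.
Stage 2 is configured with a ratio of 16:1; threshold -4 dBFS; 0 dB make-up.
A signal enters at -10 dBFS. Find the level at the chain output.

-37 dBFS

Stage 1: overshoot 30 dB → 30/10 = 3 dB → -37 dBFS.
Stage 2: below threshold (-37 ≤ -4); passes unchanged; output -37 dBFS.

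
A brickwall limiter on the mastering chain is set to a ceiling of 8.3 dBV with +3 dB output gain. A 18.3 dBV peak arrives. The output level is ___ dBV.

The limiter clamps the peak to its 8.3 dBV ceiling.
Output gain then adds 3 dB: 8.3 + 3 = 11.3 dBV.

11.3 dBV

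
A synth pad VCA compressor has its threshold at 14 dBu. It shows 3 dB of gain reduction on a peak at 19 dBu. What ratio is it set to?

2.5:1

Input overshoot = 19 − 14 = 5 dB.
Output overshoot = 5 − 3 = 2 dB.
Ratio = input overshoot / output overshoot = 5 / 2 = 2.5.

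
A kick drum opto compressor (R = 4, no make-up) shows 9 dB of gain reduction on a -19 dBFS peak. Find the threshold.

-31 dBFS

Gain reduction = -19 − (-28) = 9 dB; output overshoot = GR / (R − 1) = 9 / 3 = 3 dB.
Threshold = output − output overshoot = -28 − 3 = -31 dBFS.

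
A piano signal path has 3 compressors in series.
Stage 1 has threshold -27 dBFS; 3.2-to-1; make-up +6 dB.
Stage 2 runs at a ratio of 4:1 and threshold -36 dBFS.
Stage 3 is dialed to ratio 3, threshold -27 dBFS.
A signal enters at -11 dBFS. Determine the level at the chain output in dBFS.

-31 dBFS

Stage 1: overshoot 16 dB → 16/3.2 = 5 dB → -22 dBFS; +6 dB make-up → -16 dBFS.
Stage 2: -16 dBFS is 20 dB over -36 dBFS; at 4:1 that becomes 5 dB over, giving -31 dBFS.
Stage 3: -31 dBFS is at or below the -27 dBFS threshold — no compression; output -31 dBFS.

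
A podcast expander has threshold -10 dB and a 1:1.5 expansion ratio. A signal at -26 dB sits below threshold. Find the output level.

-34 dB

Below threshold, a 1:1.5 expander applies gain = (1.5−1)×(T − x) of attenuation.
(1.5−1) × 16 = 8 dB, so output = -26 − 8 = -34 dB.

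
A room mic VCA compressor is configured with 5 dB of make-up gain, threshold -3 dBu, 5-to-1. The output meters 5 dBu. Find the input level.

Before make-up, the level was 5 − 5 = 0 dBu.
The compressed level sits 0 − (-3) = 3 dB over threshold.
Before 5:1 compression the overshoot was 3 × 5 = 15 dB, so input = -3 + 15 = 12 dBu.

12 dBu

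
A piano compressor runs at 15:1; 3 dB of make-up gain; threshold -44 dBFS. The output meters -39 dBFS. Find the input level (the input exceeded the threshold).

Before make-up, the level was -39 − 3 = -42 dBFS.
Post-compression overshoot = -42 − (-44) = 2 dB.
Input overshoot = R × output overshoot = 30 dB → input = -44 + 30 = -14 dBFS.

-14 dBFS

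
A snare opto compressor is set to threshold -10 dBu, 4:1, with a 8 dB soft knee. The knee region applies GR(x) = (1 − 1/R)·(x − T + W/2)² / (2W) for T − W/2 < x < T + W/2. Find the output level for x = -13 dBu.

x − T + W/2 = -13 − (-10) + 4 = 1.
GR = (1 − 1/4) × 1² / 16 = 0.75 × 1 / 16 = 0.046875 dB.
Output = -13 − 0.046875 = -13.046875 dBu.

-13.046875 dBu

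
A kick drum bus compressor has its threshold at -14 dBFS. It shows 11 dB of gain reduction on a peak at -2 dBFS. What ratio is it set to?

12:1

Input overshoot = -2 − (-14) = 12 dB.
Output overshoot = 12 − 11 = 1 dB.
Ratio = input overshoot / output overshoot = 12 / 1 = 12.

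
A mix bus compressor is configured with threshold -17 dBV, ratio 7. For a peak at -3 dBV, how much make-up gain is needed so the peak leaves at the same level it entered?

Overshoot 14 dB → 14/7 = 2 dB after compression, so the compressed level is -17 + 2 = -15 dBV.
Make-up = target − compressed = -3 − (-15) = 12 dB.

12 dB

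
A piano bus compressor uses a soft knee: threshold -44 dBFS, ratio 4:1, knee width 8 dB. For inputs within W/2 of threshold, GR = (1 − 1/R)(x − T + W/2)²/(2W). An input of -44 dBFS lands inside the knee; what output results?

x − T + W/2 = -44 − (-44) + 4 = 4.
GR = (1 − 1/4) × 4² / 16 = 0.75 × 16 / 16 = 0.75 dB.
Output = -44 − 0.75 = -44.75 dBFS.

-44.75 dBFS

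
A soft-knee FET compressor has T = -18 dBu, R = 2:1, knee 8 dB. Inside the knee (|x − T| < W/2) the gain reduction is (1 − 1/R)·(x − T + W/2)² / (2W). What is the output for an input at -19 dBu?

-19.28125 dBu

x − T + W/2 = -19 − (-18) + 4 = 3.
GR = (1 − 1/2) × 3² / 16 = 0.5 × 9 / 16 = 0.28125 dB.
Output = -19 − 0.28125 = -19.28125 dBu.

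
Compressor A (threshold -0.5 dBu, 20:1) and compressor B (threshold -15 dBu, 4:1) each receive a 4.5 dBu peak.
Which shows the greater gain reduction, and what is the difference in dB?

B, by 9.875 dB

A: overshoot 5 dB → output overshoot 0.25 dB → GR 4.75 dB.
B: overshoot 19.5 dB → output overshoot 4.875 dB → GR 14.625 dB.
B reduces 9.875 dB more.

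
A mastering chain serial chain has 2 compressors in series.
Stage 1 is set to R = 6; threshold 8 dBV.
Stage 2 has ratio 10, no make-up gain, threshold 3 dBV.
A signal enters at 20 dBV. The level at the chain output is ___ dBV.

3.7 dBV

Stage 1: 12 dB above 8 dBV, reduced 6:1 to 2 dB above → 10 dBV.
Stage 2: 10 dBV is 7 dB over 3 dBV; at 10:1 that becomes 0.7 dB over, giving 3.7 dBV.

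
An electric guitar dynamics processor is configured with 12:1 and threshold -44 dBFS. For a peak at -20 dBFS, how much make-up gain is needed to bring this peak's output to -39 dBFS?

Without make-up, output = threshold + overshoot/12 = -44 + 2 = -42 dBFS.
Gap to target: 3 dB.

3 dB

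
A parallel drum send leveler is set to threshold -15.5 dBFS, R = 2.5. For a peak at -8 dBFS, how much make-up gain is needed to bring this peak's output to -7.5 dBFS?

Without make-up, output = threshold + overshoot/2.5 = -15.5 + 3 = -12.5 dBFS.
Gap to target: 5 dB.

5 dB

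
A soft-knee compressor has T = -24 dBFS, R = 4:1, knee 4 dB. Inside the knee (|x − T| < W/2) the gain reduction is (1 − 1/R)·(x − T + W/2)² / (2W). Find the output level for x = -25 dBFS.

x − T + W/2 = -25 − (-24) + 2 = 1.
GR = (1 − 1/4) × 1² / 8 = 0.75 × 1 / 8 = 0.09375 dB.
Output = -25 − 0.09375 = -25.09375 dBFS.

-25.09375 dBFS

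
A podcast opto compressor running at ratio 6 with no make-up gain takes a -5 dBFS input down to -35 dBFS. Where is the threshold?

Gain reduction = -5 − (-35) = 30 dB; output overshoot = GR / (R − 1) = 30 / 5 = 6 dB.
Threshold = output − output overshoot = -35 − 6 = -41 dBFS.

-41 dBFS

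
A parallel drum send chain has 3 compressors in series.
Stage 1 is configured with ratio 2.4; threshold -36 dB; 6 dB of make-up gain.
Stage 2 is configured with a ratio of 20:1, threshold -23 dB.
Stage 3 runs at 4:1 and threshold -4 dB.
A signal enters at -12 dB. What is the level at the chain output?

Stage 1: -12 dB is 24 dB over -36 dB; at 2.4:1 that becomes 10 dB over, giving -26 dB; +6 dB make-up → -20 dB.
Stage 2: overshoot 3 dB → 3/20 = 0.15 dB → -22.85 dB.
Stage 3: -22.85 dB ≤ -4 dB, so stage 3 doesn't engage; output -22.85 dB.

-22.85 dB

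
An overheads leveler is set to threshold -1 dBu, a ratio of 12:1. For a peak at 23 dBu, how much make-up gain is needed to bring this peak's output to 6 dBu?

5 dB

Overshoot 24 dB → 24/12 = 2 dB after compression, so the compressed level is -1 + 2 = 1 dBu.
Make-up = target − compressed = 6 − 1 = 5 dB.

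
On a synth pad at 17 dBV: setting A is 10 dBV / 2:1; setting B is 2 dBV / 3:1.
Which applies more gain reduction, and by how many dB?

A: GR = 7 − 7/2 = 3.5 dB.
B: GR = 15 − 15/3 = 10 dB.
B reduces 6.5 dB more.

B, by 6.5 dB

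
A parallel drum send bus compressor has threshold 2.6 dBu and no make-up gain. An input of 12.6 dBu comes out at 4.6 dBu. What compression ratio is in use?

5:1

Input overshoot = 12.6 − 2.6 = 10 dB; output overshoot = 4.6 − 2.6 = 2 dB.
Ratio = 10 / 2 = 5.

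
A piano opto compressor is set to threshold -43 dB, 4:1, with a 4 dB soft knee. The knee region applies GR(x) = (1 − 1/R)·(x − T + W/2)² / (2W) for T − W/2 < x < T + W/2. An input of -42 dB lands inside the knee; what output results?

x − T + W/2 = -42 − (-43) + 2 = 3.
GR = (1 − 1/4) × 3² / 8 = 0.75 × 9 / 8 = 0.84375 dB.
Output = -42 − 0.84375 = -42.84375 dB.

-42.84375 dB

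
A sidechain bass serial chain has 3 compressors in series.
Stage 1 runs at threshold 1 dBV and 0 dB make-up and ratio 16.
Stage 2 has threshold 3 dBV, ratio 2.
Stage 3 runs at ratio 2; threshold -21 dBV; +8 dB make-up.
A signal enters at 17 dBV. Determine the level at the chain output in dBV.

Stage 1: overshoot 16 dB → 16/16 = 1 dB → 2 dBV.
Stage 2: 2 dBV is at or below the 3 dBV threshold — no compression; output 2 dBV.
Stage 3: 23 dB above -21 dBV, reduced 2:1 to 11.5 dB above → -9.5 dBV; +8 dB make-up → -1.5 dBV.

-1.5 dBV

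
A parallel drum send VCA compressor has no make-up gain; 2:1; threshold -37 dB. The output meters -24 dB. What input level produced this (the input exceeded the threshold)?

-11 dB

The compressed level sits -24 − (-37) = 13 dB over threshold.
Input overshoot = R × output overshoot = 26 dB → input = -37 + 26 = -11 dB.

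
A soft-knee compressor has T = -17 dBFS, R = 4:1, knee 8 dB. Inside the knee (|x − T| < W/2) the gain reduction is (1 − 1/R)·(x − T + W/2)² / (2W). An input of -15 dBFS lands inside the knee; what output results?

x − T + W/2 = -15 − (-17) + 4 = 6.
GR = (1 − 1/4) × 6² / 16 = 0.75 × 36 / 16 = 1.6875 dB.
Output = -15 − 1.6875 = -16.6875 dBFS.

-16.6875 dBFS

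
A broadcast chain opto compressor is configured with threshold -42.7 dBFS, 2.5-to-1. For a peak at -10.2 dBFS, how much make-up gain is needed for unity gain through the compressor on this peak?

Overshoot 32.5 dB → 32.5/2.5 = 13 dB after compression, so the compressed level is -42.7 + 13 = -29.7 dBFS.
Make-up = target − compressed = -10.2 − (-29.7) = 19.5 dB.

19.5 dB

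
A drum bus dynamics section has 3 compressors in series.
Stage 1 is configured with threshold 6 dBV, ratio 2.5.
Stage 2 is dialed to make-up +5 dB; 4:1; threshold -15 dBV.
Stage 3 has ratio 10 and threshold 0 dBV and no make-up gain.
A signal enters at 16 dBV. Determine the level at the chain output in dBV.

Stage 1: 10 dB above 6 dBV, reduced 2.5:1 to 4 dB above → 10 dBV.
Stage 2: 10 dBV is 25 dB over -15 dBV; at 4:1 that becomes 6.25 dB over, giving -8.75 dBV; +5 dB make-up → -3.75 dBV.
Stage 3: -3.75 dBV is at or below the 0 dBV threshold — no compression; output -3.75 dBV.

-3.75 dBV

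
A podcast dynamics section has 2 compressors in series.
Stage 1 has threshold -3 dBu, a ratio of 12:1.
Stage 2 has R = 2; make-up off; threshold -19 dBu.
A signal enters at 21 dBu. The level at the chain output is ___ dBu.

-10 dBu

Stage 1: overshoot 24 dB → 24/12 = 2 dB → -1 dBu.
Stage 2: -1 dBu is 18 dB over -19 dBu; at 2:1 that becomes 9 dB over, giving -10 dBu.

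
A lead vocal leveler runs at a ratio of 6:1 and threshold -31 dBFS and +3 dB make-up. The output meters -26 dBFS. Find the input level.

Before make-up, the level was -26 − 3 = -29 dBFS.
That's 2 dB above the -31 dBFS threshold.
Input overshoot = R × output overshoot = 12 dB → input = -31 + 12 = -19 dBFS.

-19 dBFS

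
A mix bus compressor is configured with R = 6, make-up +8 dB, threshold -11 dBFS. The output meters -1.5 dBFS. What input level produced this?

-2 dBFS

Remove make-up: -1.5 − 8 = -9.5 dBFS.
The compressed level sits -9.5 − (-11) = 1.5 dB over threshold.
Before 6:1 compression the overshoot was 1.5 × 6 = 9 dB, so input = -11 + 9 = -2 dBFS.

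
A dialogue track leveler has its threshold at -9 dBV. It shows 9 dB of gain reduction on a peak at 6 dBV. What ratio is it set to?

Input overshoot = 6 − (-9) = 15 dB.
Output overshoot = 15 − 9 = 6 dB.
Ratio = input overshoot / output overshoot = 15 / 6 = 2.5.

2.5:1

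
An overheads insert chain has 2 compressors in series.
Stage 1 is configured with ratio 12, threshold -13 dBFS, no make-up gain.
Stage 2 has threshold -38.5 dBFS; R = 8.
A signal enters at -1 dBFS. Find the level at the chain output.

-35.1875 dBFS

Stage 1: overshoot 12 dB → 12/12 = 1 dB → -12 dBFS.
Stage 2: overshoot 26.5 dB → 26.5/8 = 3.3125 dB → -35.1875 dBFS.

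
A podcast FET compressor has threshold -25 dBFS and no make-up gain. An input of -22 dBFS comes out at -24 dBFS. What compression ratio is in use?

3:1

Input overshoot = -22 − (-25) = 3 dB; output overshoot = -24 − (-25) = 1 dB.
Ratio = 3 / 1 = 3.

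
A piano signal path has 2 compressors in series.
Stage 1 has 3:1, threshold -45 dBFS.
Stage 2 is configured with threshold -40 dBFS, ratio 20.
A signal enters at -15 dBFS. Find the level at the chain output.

Stage 1: -15 dBFS is 30 dB over -45 dBFS; at 3:1 that becomes 10 dB over, giving -35 dBFS.
Stage 2: overshoot 5 dB → 5/20 = 0.25 dB → -39.75 dBFS.

-39.75 dBFS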